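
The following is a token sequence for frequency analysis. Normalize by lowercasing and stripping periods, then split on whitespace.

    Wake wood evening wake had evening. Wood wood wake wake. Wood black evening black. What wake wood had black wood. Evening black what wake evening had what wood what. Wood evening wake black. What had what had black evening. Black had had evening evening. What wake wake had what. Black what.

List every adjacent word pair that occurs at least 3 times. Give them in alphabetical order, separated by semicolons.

black what; evening black; had what; wake wood; what wake; wood evening

Bigram counts meeting the condition (at least 3 times):
  black what: 4
  evening black: 3
  had what: 3
  wake wood: 3
  what wake: 3
  wood evening: 3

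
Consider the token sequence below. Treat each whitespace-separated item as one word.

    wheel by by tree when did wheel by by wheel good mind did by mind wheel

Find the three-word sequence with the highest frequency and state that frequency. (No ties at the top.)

Trigram frequencies (highest first):
  wheel by by: 2
  by by tree: 1
  by tree when: 1
  tree when did: 1
  when did wheel: 1
  did wheel by: 1
  … (7 more, each ≤ 1)

"wheel by by", 2 times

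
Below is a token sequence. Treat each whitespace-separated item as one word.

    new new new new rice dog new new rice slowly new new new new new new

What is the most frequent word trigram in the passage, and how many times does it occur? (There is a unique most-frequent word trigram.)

Trigram frequencies (highest first):
  new new new: 6
  new new rice: 2
  new rice dog: 1
  rice dog new: 1
  dog new new: 1
  new rice slowly: 1
  … (2 more, each ≤ 1)

"new new new", 6 times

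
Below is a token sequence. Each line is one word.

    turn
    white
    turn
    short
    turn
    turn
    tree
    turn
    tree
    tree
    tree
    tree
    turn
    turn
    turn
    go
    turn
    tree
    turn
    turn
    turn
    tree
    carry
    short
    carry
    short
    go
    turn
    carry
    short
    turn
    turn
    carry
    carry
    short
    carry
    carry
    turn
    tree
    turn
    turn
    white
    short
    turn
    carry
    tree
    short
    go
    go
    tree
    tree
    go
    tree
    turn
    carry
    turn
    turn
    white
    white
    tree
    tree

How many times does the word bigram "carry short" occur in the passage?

4

Scanning the 60 overlapping bigram windows for "carry short":
  position 23–24: carry short
  position 25–26: carry short
  position 29–30: carry short
  position 34–35: carry short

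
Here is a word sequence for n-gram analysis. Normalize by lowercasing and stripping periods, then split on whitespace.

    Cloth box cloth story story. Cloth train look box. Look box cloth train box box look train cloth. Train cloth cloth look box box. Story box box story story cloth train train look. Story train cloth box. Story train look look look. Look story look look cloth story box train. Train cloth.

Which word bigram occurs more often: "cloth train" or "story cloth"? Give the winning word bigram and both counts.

"cloth train": 4 occurrences
"story cloth": 2 occurrences

"cloth train" (4 vs 2)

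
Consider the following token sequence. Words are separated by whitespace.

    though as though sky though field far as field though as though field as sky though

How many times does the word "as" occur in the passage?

Scanning the 16 tokens for "as":
  position 2: as
  position 8: as
  position 11: as
  position 14: as

4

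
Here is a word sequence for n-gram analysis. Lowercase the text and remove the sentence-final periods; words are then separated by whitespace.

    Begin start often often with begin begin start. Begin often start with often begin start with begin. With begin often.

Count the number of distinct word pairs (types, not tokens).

20 tokens → 19 bigram windows in total.
Repeated bigrams (each contributes count−1 duplicates):
  begin start: 3
  with begin: 3
  begin often: 2
  start with: 2
6 duplicate windows → 19 − 6 = 13 distinct.

13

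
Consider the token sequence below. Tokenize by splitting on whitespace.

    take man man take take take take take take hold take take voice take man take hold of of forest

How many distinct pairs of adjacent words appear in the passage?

20 tokens → 19 bigram windows in total.
Repeated bigrams (each contributes count−1 duplicates):
  take take: 6
  man take: 2
  take hold: 2
  take man: 2
8 duplicate windows → 19 − 8 = 11 distinct.

11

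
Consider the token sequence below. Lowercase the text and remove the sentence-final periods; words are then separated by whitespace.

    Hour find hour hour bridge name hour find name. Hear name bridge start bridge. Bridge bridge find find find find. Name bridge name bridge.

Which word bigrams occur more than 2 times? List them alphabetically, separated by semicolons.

Bigram counts meeting the condition (more than 2 times):
  find find: 3
  name bridge: 3

find find; name bridge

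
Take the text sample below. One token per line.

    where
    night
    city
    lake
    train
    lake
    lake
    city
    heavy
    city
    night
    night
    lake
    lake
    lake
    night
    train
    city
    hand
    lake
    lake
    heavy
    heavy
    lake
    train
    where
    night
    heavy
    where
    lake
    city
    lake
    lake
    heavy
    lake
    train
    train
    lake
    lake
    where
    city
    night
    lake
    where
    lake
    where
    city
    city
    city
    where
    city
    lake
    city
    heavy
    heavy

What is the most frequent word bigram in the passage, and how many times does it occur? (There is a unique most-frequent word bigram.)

"lake lake", 6 times

Bigram frequencies (highest first):
  lake lake: 6
  city lake: 3
  lake train: 3
  lake city: 3
  lake where: 3
  where city: 3
  … (23 more, each ≤ 2)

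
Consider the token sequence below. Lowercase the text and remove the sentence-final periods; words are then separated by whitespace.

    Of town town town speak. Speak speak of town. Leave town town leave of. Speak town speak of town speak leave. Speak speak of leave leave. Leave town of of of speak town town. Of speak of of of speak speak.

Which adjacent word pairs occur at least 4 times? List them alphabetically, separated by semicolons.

Bigram counts meeting the condition (at least 4 times):
  of of: 4
  of speak: 4
  speak of: 4
  speak speak: 4
  town town: 4

of of; of speak; speak of; speak speak; town town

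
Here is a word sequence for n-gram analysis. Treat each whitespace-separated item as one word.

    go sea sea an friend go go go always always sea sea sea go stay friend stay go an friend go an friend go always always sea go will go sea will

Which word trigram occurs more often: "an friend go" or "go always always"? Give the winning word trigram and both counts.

"an friend go": 3 occurrences
"go always always": 2 occurrences

"an friend go" (3 vs 2)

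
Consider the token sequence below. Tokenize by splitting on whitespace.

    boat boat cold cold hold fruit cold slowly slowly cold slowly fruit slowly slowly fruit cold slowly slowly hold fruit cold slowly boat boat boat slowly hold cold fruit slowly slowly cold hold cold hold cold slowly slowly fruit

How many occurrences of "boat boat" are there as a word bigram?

Scanning the 38 overlapping bigram windows for "boat boat":
  position 1–2: boat boat
  position 23–24: boat boat
  position 24–25: boat boat

3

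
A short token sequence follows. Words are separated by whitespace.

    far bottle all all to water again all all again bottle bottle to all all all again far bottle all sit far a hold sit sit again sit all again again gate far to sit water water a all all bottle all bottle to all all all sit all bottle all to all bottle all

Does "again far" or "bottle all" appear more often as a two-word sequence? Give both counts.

"bottle all" (5 vs 1)

"again far": 1 occurrence
"bottle all": 5 occurrences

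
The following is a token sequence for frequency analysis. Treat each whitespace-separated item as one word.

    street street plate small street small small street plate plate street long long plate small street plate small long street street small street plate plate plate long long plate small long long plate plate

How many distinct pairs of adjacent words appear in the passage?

34 tokens → 33 bigram windows in total.
Repeated bigrams (each contributes count−1 duplicates):
  plate plate: 4
  plate small: 4
  small street: 4
  street plate: 4
  long long: 3
  long plate: 3
  small long: 2
  street small: 2
  … (1 more repeated)
19 duplicate windows → 33 − 19 = 14 distinct.

14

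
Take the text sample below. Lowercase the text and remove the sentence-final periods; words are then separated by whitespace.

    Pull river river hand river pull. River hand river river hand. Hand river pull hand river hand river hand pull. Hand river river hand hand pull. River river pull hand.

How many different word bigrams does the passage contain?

8

30 tokens → 29 bigram windows in total.
Repeated bigrams (each contributes count−1 duplicates):
  hand river: 6
  river hand: 6
  river river: 4
  pull hand: 3
  pull river: 3
  river pull: 3
  hand hand: 2
  hand pull: 2
21 duplicate windows → 29 − 21 = 8 distinct.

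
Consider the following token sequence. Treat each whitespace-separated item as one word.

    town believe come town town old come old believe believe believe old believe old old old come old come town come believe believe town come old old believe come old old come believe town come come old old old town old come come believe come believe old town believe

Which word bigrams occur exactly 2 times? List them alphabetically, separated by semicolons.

believe town; come come; come town; old town; town believe; town old

Bigram counts meeting the condition (exactly 2 times):
  believe town: 2
  come come: 2
  come town: 2
  old town: 2
  town believe: 2
  town old: 2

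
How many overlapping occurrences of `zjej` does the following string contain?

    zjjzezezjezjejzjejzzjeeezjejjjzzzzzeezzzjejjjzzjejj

Sliding a length-4 window over the 51 characters (48 positions):
  position 11–14: zjej
  position 15–18: zjej
  position 25–28: zjej
  position 40–43: zjej
  position 47–50: zjej

5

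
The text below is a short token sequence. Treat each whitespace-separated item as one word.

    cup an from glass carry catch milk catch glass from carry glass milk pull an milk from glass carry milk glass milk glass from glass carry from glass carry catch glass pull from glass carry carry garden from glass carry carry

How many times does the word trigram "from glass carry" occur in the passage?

6

Scanning the 39 overlapping trigram windows for "from glass carry":
  position 3–5: from glass carry
  position 17–19: from glass carry
  position 24–26: from glass carry
  position 27–29: from glass carry
  position 33–35: from glass carry
  position 38–40: from glass carry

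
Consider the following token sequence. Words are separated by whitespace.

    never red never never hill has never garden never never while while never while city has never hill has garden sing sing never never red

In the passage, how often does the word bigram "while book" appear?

Scanning the 24 overlapping bigram windows for "while book":
  (none found)

0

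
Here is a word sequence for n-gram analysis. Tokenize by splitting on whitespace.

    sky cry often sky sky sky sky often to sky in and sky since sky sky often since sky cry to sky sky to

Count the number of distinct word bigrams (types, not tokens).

15

24 tokens → 23 bigram windows in total.
Repeated bigrams (each contributes count−1 duplicates):
  sky sky: 5
  since sky: 2
  sky cry: 2
  sky often: 2
  to sky: 2
8 duplicate windows → 23 − 8 = 15 distinct.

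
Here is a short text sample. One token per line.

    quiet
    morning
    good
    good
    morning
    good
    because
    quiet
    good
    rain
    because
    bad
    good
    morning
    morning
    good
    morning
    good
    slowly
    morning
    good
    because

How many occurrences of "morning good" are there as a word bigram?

5

Scanning the 21 overlapping bigram windows for "morning good":
  position 2–3: morning good
  position 5–6: morning good
  position 15–16: morning good
  position 17–18: morning good
  position 20–21: morning good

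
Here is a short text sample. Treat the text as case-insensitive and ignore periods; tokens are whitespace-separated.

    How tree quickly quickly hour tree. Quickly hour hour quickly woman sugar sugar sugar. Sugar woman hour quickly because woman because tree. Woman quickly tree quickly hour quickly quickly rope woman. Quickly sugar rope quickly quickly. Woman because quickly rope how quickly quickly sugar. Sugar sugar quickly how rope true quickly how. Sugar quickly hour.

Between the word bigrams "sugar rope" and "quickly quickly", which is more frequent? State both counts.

"quickly quickly" (4 vs 1)

"sugar rope": 1 occurrence
"quickly quickly": 4 occurrences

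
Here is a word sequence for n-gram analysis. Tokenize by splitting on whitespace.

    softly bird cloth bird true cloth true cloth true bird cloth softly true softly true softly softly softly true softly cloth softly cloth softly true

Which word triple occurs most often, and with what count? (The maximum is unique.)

Trigram frequencies (highest first):
  softly true softly: 3
  true cloth true: 2
  cloth softly true: 2
  softly cloth softly: 2
  softly bird cloth: 1
  bird cloth bird: 1
  … (12 more, each ≤ 1)

"softly true softly", 3 times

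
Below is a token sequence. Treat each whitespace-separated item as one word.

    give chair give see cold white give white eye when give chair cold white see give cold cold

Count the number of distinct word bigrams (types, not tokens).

18 tokens → 17 bigram windows in total.
Repeated bigrams (each contributes count−1 duplicates):
  cold white: 2
  give chair: 2
2 duplicate windows → 17 − 2 = 15 distinct.

15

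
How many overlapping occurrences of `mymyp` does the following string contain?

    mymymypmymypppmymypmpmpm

3

Sliding a length-5 window over the 24 characters (20 positions):
  position 3–7: mymyp
  position 8–12: mymyp
  position 15–19: mymyp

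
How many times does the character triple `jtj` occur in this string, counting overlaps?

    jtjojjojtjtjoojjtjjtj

Sliding a length-3 window over the 21 characters (19 positions):
  position 1–3: jtj
  position 8–10: jtj
  position 10–12: jtj
  position 16–18: jtj
  position 19–21: jtj

5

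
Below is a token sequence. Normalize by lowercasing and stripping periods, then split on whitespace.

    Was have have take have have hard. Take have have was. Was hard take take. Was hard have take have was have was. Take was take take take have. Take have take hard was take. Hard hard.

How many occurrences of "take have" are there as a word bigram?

5

Scanning the 36 overlapping bigram windows for "take have":
  position 4–5: take have
  position 8–9: take have
  position 19–20: take have
  position 28–29: take have
  position 30–31: take have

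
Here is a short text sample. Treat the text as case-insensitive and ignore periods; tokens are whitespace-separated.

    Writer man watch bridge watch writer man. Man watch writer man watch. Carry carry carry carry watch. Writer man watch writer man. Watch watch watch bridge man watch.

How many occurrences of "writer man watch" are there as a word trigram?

Scanning the 26 overlapping trigram windows for "writer man watch":
  position 1–3: writer man watch
  position 10–12: writer man watch
  position 18–20: writer man watch
  position 21–23: writer man watch

4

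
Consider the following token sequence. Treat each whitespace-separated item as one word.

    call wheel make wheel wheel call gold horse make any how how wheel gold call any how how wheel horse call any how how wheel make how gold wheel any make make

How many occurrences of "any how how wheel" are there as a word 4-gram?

3

Scanning the 29 overlapping 4-gram windows for "any how how wheel":
  position 10–13: any how how wheel
  position 16–19: any how how wheel
  position 22–25: any how how wheel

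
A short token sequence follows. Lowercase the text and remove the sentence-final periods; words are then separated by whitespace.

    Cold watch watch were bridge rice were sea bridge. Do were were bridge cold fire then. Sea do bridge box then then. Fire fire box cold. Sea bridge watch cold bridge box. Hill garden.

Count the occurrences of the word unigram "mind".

0

Scanning the 34 tokens for "mind":
  (none found)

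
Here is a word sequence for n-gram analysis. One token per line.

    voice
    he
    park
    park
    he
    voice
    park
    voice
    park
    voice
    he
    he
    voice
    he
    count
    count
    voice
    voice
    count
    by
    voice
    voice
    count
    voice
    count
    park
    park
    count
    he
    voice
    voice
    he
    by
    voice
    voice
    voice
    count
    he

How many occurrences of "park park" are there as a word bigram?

Scanning the 37 overlapping bigram windows for "park park":
  position 3–4: park park
  position 26–27: park park

2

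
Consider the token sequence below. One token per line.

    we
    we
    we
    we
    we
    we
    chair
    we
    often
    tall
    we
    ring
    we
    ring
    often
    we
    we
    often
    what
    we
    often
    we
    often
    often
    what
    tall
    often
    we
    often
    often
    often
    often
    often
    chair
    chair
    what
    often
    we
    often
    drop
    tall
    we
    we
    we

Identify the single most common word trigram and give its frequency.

"we we we", 5 times

Trigram frequencies (highest first):
  we we we: 5
  often we often: 3
  often often often: 3
  we often often: 2
  we we chair: 1
  we chair we: 1
  … (27 more, each ≤ 1)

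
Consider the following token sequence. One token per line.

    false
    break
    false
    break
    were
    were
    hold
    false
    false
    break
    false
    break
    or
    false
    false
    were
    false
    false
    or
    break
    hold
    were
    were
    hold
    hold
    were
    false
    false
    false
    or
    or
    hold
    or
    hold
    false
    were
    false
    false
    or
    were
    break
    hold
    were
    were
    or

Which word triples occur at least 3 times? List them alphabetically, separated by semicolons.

false false or; were false false

Trigram counts meeting the condition (at least 3 times):
  false false or: 3
  were false false: 3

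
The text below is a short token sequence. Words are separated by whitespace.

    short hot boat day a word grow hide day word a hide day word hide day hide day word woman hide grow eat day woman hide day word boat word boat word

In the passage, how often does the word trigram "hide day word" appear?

Scanning the 30 overlapping trigram windows for "hide day word":
  position 8–10: hide day word
  position 12–14: hide day word
  position 17–19: hide day word
  position 26–28: hide day word

4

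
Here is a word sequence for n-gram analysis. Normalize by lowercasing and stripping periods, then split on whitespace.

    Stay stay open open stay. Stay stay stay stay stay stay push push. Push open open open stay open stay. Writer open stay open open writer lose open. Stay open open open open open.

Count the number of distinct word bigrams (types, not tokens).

34 tokens → 33 bigram windows in total.
Repeated bigrams (each contributes count−1 duplicates):
  open open: 8
  stay stay: 7
  open stay: 5
  stay open: 4
  push push: 2
21 duplicate windows → 33 − 21 = 12 distinct.

12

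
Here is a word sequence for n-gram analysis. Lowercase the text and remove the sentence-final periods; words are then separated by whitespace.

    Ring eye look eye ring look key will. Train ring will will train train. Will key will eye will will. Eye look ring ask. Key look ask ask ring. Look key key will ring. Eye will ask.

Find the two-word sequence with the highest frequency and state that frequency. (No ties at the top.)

Bigram frequencies (highest first):
  key will: 3
  ring eye: 2
  eye look: 2
  ring look: 2
  look key: 2
  will train: 2
  … (20 more, each ≤ 2)

"key will", 3 times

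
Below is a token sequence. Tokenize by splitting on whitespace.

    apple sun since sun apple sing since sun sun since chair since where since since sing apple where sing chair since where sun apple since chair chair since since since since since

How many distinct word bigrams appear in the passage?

32 tokens → 31 bigram windows in total.
Repeated bigrams (each contributes count−1 duplicates):
  since since: 5
  chair since: 3
  since chair: 2
  since sun: 2
  since where: 2
  sun apple: 2
  sun since: 2
11 duplicate windows → 31 − 11 = 20 distinct.

20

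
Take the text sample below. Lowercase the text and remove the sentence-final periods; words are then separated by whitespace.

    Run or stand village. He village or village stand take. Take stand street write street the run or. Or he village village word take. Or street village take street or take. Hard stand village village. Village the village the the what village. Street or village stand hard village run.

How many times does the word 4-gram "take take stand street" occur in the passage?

1

Scanning the 46 overlapping 4-gram windows for "take take stand street":
  position 10–13: take take stand street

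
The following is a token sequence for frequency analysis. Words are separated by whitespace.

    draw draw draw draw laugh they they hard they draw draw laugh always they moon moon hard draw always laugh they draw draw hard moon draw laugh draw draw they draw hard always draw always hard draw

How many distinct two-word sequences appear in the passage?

23

37 tokens → 36 bigram windows in total.
Repeated bigrams (each contributes count−1 duplicates):
  draw draw: 6
  draw laugh: 3
  they draw: 3
  draw always: 2
  draw hard: 2
  hard draw: 2
  laugh they: 2
13 duplicate windows → 36 − 13 = 23 distinct.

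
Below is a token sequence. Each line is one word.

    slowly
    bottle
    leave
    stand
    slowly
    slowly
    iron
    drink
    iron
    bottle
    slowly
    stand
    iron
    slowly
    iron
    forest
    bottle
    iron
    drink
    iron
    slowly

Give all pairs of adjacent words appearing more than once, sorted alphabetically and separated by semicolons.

Bigram counts meeting the condition (more than once):
  drink iron: 2
  iron drink: 2
  iron slowly: 2
  slowly iron: 2

drink iron; iron drink; iron slowly; slowly iron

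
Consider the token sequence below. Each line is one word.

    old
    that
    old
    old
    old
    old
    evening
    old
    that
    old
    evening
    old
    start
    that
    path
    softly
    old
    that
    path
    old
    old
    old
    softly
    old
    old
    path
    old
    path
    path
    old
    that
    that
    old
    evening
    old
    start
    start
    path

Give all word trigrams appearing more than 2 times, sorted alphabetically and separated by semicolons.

old evening old; old old old

Trigram counts meeting the condition (more than 2 times):
  old evening old: 3
  old old old: 3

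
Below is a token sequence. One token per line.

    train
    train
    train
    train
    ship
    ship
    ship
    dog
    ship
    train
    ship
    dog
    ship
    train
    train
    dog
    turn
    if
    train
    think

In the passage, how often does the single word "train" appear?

8

Scanning the 20 tokens for "train":
  position 1: train
  position 2: train
  position 3: train
  position 4: train
  position 10: train
  position 14: train
  position 15: train
  position 19: train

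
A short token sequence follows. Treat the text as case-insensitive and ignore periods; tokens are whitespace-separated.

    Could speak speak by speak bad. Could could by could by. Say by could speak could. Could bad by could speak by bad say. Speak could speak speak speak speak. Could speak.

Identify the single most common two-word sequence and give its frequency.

"could speak", 5 times

Bigram frequencies (highest first):
  could speak: 5
  speak speak: 4
  by could: 3
  speak could: 3
  speak by: 2
  could could: 2
  … (11 more, each ≤ 2)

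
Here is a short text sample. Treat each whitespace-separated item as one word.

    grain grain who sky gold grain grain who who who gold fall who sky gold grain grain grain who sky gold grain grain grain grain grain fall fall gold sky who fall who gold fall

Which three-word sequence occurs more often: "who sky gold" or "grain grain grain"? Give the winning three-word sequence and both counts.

"who sky gold": 3 occurrences
"grain grain grain": 4 occurrences

"grain grain grain" (4 vs 3)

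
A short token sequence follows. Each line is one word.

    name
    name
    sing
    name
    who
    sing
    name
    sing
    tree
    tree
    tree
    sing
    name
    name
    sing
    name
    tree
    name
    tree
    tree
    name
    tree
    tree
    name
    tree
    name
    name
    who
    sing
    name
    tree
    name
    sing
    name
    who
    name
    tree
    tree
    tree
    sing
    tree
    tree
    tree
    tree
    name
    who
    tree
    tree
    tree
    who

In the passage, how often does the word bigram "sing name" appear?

Scanning the 49 overlapping bigram windows for "sing name":
  position 3–4: sing name
  position 6–7: sing name
  position 12–13: sing name
  position 15–16: sing name
  position 29–30: sing name
  position 33–34: sing name

6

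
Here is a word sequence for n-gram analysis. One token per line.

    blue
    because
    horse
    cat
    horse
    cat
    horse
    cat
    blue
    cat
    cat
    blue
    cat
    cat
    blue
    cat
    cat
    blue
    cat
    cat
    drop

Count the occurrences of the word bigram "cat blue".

Scanning the 20 overlapping bigram windows for "cat blue":
  position 8–9: cat blue
  position 11–12: cat blue
  position 14–15: cat blue
  position 17–18: cat blue

4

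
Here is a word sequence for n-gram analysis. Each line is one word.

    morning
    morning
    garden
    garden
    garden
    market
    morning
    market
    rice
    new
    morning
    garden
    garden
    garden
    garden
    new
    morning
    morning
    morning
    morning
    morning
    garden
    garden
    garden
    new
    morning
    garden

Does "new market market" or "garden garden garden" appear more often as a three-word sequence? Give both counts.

"new market market": 0 occurrences
"garden garden garden": 4 occurrences

"garden garden garden" (4 vs 0)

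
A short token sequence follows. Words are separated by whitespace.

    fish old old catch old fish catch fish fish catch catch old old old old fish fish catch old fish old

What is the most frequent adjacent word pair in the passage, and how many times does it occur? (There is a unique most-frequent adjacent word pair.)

Bigram frequencies (highest first):
  old old: 4
  catch old: 3
  old fish: 3
  fish catch: 3
  fish old: 2
  fish fish: 2
  … (3 more, each ≤ 1)

"old old", 4 times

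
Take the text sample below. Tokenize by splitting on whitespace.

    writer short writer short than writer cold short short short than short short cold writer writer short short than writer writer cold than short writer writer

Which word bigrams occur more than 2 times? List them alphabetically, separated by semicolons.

Bigram counts meeting the condition (more than 2 times):
  short short: 4
  short than: 3
  writer short: 3
  writer writer: 3

short short; short than; writer short; writer writer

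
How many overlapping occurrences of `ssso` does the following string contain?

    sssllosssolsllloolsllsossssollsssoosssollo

Sliding a length-4 window over the 42 characters (39 positions):
  position 7–10: ssso
  position 25–28: ssso
  position 31–34: ssso
  position 36–39: ssso

4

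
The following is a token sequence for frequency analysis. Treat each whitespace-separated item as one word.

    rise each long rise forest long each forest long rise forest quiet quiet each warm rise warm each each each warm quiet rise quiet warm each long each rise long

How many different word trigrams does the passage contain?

27

30 tokens → 28 trigram windows in total.
Repeated trigrams (each contributes count−1 duplicates):
  long rise forest: 2
1 duplicate windows → 28 − 1 = 27 distinct.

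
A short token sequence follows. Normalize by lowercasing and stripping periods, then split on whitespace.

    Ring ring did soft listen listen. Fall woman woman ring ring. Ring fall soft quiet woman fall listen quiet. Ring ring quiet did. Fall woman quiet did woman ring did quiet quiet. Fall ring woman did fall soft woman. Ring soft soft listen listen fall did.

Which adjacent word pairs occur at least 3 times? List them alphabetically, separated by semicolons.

ring ring; woman ring

Bigram counts meeting the condition (at least 3 times):
  ring ring: 4
  woman ring: 3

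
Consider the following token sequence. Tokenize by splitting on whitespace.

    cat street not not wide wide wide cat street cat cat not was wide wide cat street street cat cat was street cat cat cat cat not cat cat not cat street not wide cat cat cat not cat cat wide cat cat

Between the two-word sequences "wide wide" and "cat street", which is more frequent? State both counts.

"cat street" (4 vs 3)

"wide wide": 3 occurrences
"cat street": 4 occurrences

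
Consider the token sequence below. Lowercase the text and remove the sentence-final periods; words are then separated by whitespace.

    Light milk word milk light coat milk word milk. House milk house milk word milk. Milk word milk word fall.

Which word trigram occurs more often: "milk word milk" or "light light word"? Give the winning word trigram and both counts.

"milk word milk": 4 occurrences
"light light word": 0 occurrences

"milk word milk" (4 vs 0)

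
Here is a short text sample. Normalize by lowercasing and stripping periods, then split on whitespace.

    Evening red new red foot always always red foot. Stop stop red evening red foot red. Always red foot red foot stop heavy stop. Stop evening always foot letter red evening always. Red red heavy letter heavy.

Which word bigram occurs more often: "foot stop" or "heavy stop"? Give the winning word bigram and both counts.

"foot stop" (2 vs 1)

"foot stop": 2 occurrences
"heavy stop": 1 occurrence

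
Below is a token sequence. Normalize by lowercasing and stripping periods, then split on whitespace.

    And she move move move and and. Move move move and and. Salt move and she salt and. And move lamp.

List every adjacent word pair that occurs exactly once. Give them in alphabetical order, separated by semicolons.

and salt; move lamp; salt and; salt move; she move; she salt

Bigram counts meeting the condition (exactly once):
  and salt: 1
  move lamp: 1
  salt and: 1
  salt move: 1
  she move: 1
  she salt: 1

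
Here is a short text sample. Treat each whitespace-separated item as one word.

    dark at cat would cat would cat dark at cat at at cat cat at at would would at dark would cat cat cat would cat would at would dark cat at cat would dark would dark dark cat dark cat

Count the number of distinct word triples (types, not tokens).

41 tokens → 39 trigram windows in total.
Repeated trigrams (each contributes count−1 duplicates):
  cat would cat: 3
  at cat would: 2
  cat at at: 2
  dark at cat: 2
  would cat would: 2
6 duplicate windows → 39 − 6 = 33 distinct.

33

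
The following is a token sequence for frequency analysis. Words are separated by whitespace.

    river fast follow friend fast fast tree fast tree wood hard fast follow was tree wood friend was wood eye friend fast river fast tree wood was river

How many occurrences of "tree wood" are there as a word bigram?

3

Scanning the 27 overlapping bigram windows for "tree wood":
  position 9–10: tree wood
  position 15–16: tree wood
  position 25–26: tree wood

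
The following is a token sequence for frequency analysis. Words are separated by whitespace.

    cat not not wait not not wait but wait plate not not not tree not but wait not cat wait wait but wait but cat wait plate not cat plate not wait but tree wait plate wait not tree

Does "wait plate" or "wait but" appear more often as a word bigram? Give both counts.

"wait plate": 3 occurrences
"wait but": 4 occurrences

"wait but" (4 vs 3)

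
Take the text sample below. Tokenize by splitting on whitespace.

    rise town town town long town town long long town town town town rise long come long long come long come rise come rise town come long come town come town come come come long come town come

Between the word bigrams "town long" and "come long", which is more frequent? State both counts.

"come long" (4 vs 2)

"town long": 2 occurrences
"come long": 4 occurrences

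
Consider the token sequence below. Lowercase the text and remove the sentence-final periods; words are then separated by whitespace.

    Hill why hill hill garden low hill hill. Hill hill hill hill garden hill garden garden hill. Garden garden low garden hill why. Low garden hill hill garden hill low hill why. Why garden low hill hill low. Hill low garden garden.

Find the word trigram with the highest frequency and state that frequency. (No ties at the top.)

"hill hill hill", 4 times

Trigram frequencies (highest first):
  hill hill hill: 4
  hill hill garden: 3
  garden low hill: 2
  low hill hill: 2
  hill garden hill: 2
  garden hill garden: 2
  … (22 more, each ≤ 2)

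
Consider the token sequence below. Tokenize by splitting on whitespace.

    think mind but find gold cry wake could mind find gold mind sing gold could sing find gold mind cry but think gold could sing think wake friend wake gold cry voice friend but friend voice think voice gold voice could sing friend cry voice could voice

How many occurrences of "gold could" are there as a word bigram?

2

Scanning the 46 overlapping bigram windows for "gold could":
  position 14–15: gold could
  position 23–24: gold could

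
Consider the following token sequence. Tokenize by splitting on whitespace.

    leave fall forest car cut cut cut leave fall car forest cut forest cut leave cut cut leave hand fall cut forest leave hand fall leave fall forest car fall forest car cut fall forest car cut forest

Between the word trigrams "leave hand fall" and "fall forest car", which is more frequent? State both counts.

"fall forest car" (4 vs 2)

"leave hand fall": 2 occurrences
"fall forest car": 4 occurrences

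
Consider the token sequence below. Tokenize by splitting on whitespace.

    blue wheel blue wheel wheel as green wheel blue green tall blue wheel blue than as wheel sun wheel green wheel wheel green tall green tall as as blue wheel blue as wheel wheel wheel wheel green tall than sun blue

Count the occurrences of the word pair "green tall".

4

Scanning the 40 overlapping bigram windows for "green tall":
  position 10–11: green tall
  position 23–24: green tall
  position 25–26: green tall
  position 37–38: green tall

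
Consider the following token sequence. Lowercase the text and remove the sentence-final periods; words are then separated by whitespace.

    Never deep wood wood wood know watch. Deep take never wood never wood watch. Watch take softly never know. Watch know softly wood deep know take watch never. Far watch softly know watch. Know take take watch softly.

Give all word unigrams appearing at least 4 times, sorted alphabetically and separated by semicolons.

Unigram counts meeting the condition (at least 4 times):
  know: 6
  never: 5
  softly: 4
  take: 5
  watch: 8
  wood: 6

know; never; softly; take; watch; wood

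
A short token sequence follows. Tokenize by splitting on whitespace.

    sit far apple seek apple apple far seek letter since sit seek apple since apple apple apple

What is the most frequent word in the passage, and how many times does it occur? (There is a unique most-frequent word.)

Unigram frequencies (highest first):
  apple: 7
  seek: 3
  sit: 2
  far: 2
  since: 2
  letter: 1

"apple", 7 times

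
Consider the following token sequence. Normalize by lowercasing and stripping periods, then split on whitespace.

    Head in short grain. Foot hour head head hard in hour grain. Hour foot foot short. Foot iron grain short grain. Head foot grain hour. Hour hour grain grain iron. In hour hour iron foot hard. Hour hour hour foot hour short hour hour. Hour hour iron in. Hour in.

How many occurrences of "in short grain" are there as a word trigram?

1

Scanning the 48 overlapping trigram windows for "in short grain":
  position 2–4: in short grain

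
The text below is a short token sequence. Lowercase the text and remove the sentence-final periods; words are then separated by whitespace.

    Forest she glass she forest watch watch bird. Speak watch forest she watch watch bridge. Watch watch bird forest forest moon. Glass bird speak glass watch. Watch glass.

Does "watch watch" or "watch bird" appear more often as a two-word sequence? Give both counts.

"watch watch": 4 occurrences
"watch bird": 2 occurrences

"watch watch" (4 vs 2)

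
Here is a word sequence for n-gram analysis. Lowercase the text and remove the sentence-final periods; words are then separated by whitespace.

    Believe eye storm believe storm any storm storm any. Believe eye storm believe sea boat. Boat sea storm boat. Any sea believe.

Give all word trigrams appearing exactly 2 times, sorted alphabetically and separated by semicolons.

believe eye storm; eye storm believe

Trigram counts meeting the condition (exactly 2 times):
  believe eye storm: 2
  eye storm believe: 2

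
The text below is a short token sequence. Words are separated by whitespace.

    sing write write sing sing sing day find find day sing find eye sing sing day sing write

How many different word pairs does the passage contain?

18 tokens → 17 bigram windows in total.
Repeated bigrams (each contributes count−1 duplicates):
  sing sing: 3
  day sing: 2
  sing day: 2
  sing write: 2
5 duplicate windows → 17 − 5 = 12 distinct.

12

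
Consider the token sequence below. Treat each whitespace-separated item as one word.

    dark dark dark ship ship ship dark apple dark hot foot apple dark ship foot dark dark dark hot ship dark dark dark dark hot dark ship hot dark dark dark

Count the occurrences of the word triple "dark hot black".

Scanning the 29 overlapping trigram windows for "dark hot black":
  (none found)

0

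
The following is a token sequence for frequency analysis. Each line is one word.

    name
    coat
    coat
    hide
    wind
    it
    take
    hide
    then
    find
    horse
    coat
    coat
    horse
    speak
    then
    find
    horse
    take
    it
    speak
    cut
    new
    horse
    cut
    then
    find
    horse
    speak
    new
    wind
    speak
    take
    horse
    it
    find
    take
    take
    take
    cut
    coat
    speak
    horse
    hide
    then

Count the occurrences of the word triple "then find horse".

Scanning the 43 overlapping trigram windows for "then find horse":
  position 9–11: then find horse
  position 16–18: then find horse
  position 26–28: then find horse

3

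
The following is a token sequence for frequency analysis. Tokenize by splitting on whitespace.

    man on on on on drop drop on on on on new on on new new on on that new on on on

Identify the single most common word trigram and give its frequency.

Trigram frequencies (highest first):
  on on on: 5
  new on on: 3
  on on new: 2
  man on on: 1
  on on drop: 1
  on drop drop: 1
  … (8 more, each ≤ 1)

"on on on", 5 times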